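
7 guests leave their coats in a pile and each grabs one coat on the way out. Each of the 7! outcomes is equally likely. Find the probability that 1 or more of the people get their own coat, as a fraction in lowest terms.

Favorable outcomes: Σ_{i≥1} C(7,i)·!(7-i) = 7·265 + 21·44 + 35·9 + 35·2 + 21·1 + 7·0 + 1·1 = 3186.
Total outcomes: 7! = 5040.
Probability = 3186/5040 = 177/280.

177/280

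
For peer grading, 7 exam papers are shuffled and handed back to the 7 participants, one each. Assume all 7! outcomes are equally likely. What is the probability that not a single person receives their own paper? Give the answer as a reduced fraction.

103/280

Favorable outcomes: !7 = 1854.
Total outcomes: 7! = 5040.
Probability = 1854/5040 = 103/280.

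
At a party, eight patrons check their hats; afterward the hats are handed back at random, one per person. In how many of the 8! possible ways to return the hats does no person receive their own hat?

14833

!8 is the nearest integer to 8!/e.
8! = 40320, and 40320/e ≈ 14832.90, so !8 = 14833.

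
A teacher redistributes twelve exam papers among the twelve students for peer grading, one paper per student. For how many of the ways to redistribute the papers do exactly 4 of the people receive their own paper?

7342335

Pick the 4 fixed positions: C(12,4) = 495 ways.
The remaining 8 must be deranged: !8 = 14833.
Total: 495 × 14833 = 7342335.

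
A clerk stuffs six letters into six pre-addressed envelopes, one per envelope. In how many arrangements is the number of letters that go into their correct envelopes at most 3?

# with exactly i fixed is C(6,i)·!(6-i); sum over i=0..3:
  i=0: C(6,0)·!6 = 1·265 = 265
  i=1: C(6,1)·!5 = 6·44 = 264
  i=2: C(6,2)·!4 = 15·9 = 135
  i=3: C(6,3)·!3 = 20·2 = 40
Total = 704.

704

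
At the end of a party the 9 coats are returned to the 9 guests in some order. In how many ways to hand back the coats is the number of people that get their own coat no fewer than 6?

205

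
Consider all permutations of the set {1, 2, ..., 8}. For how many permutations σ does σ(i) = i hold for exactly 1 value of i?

14832

Choose which one of the 8 is fixed: C(8,1) = 8.
The other 7 form a derangement: !7 = 1854.
Total: 8 × 1854 = 14832.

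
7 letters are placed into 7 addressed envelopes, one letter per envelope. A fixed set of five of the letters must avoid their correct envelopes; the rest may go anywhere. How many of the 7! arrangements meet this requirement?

2428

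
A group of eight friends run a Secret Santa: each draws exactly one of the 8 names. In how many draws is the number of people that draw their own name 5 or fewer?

40291

Sum C(8,i)·!(8-i) for i = 0..5:
  i=0: C(8,0)·!8 = 1·14833 = 14833
  i=1: C(8,1)·!7 = 8·1854 = 14832
  i=2: C(8,2)·!6 = 28·265 = 7420
  i=3: C(8,3)·!5 = 56·44 = 2464
  i=4: C(8,4)·!4 = 70·9 = 630
  i=5: C(8,5)·!3 = 56·2 = 112
Total = 40291.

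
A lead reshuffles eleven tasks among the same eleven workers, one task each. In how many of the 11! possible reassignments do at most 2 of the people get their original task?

36711421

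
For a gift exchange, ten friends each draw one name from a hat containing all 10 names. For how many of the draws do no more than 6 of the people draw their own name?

3628514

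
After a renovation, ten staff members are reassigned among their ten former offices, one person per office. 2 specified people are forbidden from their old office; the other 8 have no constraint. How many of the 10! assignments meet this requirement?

Inclusion-exclusion on the 2 forbidden self-matches:
Σ_{j=0}^{2} (-1)^j C(2,j)(10-j)!
= C(2,0)·10! - C(2,1)·9! + C(2,2)·8!
= 3628800 - 725760 + 40320
= 2943360

2943360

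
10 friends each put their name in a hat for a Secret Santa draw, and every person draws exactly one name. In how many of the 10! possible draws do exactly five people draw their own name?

11088

Pick the 5 fixed positions: C(10,5) = 252 ways.
The remaining 5 must be deranged: !5 = 44.
Total: 252 × 44 = 11088.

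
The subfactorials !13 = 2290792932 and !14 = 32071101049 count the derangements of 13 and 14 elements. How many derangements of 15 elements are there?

481066515734

!15 = (15-1)·(!14 + !13) = 14·(32071101049 + 2290792932) = 14·34361893981 = 481066515734.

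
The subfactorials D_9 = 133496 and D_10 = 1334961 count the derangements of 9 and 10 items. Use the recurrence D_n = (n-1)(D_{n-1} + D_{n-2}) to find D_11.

14684570

D_11 = (11-1)·(D_10 + D_9) = 10·(1334961 + 133496) = 10·1468457 = 14684570.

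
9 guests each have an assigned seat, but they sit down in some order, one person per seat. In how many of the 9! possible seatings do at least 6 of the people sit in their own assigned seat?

205

Sum C(9,i)·!(9-i) for i = 6..9:
  i=6: C(9,6)·!3 = 84·2 = 168
  i=7: C(9,7)·!2 = 36·1 = 36
  i=8: C(9,8)·!1 = 9·0 = 0
  i=9: C(9,9)·!0 = 1·1 = 1
Total = 205.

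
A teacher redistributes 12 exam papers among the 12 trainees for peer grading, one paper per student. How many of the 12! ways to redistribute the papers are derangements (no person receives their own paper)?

The subfactorial !12 = [12!/e] (nearest integer).
12! = 479001600, and 479001600/e ≈ 176214840.93, so !12 = 176214841.

176214841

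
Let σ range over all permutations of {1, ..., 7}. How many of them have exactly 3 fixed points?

Pick the 3 fixed positions: C(7,3) = 35 ways.
The remaining 4 must be deranged: !4 = 9.
Total: 35 × 9 = 315.

315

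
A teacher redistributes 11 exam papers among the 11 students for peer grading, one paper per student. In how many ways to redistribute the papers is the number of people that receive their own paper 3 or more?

3205379

# with exactly i fixed is C(11,i)·!(11-i); sum over i=3..11:
  i=3: C(11,3)·!8 = 165·14833 = 2447445
  i=4: C(11,4)·!7 = 330·1854 = 611820
  i=5: C(11,5)·!6 = 462·265 = 122430
  i=6: C(11,6)·!5 = 462·44 = 20328
  i=7: C(11,7)·!4 = 330·9 = 2970
  i=8: C(11,8)·!3 = 165·2 = 330
  i=9: C(11,9)·!2 = 55·1 = 55
  i=10: C(11,10)·!1 = 11·0 = 0
  i=11: C(11,11)·!0 = 1·1 = 1
Total = 3205379.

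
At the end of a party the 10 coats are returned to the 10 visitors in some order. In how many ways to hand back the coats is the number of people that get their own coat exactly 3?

222480

Pick the 3 fixed positions: C(10,3) = 120 ways.
The other 7 form a derangement: !7 = 1854.
Total: 120 × 1854 = 222480.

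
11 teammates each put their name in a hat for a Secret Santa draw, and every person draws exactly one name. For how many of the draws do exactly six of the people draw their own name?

20328

Pick the 6 fixed positions: C(11,6) = 462 ways.
The remaining 5 must be deranged: !5 = 44.
Total: 462 × 44 = 20328.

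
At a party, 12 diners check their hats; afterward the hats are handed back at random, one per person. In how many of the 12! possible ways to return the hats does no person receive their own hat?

The number of derangements of 12 is !12 = Σ_{k=0}^{12} (-1)^k·12!/k!
= 12! - 12!/1! + 12!/2! - 12!/3! + 12!/4! - 12!/5! + 12!/6! - 12!/7! + 12!/8! - 12!/9! + 12!/10! - 12!/11! + 12!/12!
= 479001600 - 479001600 + 239500800 - 79833600 + 19958400 - 3991680 + 665280 - 95040 + 11880 - 1320 + 132 - 12 + 1
= 176214841

176214841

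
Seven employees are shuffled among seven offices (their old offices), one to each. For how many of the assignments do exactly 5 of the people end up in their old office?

21

Pick the 5 fixed positions: C(7,5) = 21 ways.
The other 2 form a derangement: !2 = 1.
Total: 21 × 1 = 21.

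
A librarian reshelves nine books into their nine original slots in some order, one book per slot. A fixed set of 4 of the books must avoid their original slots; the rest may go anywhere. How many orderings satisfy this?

229080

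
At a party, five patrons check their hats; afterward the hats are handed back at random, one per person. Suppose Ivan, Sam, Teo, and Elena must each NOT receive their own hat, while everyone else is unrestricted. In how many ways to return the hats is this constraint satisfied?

Inclusion-exclusion on the 4 forbidden self-matches:
Σ_{j=0}^{4} (-1)^j C(4,j)(5-j)!
= C(4,0)·5! - C(4,1)·4! + C(4,2)·3! - C(4,3)·2! + C(4,4)·1!
= 120 - 96 + 36 - 8 + 1
= 53

53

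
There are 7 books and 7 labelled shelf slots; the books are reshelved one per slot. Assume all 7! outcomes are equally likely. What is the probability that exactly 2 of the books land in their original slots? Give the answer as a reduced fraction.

11/60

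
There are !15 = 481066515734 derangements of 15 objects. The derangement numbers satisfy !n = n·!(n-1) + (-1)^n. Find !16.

!16 = 16·481066515734 + 1 = 7697064251745.

7697064251745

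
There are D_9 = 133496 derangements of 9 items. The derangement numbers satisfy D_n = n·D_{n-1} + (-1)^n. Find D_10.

1334961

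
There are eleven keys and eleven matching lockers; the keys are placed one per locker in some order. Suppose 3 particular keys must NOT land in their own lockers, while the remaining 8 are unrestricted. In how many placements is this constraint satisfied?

30078720

Let A_j be the event that the j-th constrained one is fixed. By inclusion-exclusion over the 3 events:
Σ_{j=0}^{3} (-1)^j C(3,j)(11-j)!
= C(3,0)·11! - C(3,1)·10! + C(3,2)·9! - C(3,3)·8!
= 39916800 - 10886400 + 1088640 - 40320
= 30078720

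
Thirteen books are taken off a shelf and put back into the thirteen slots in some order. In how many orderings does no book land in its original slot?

Use !n = (n-1)(!(n-1) + !(n-2)).
!13 = 12·(176214841 + 14684570) = 12·190899411 = 2290792932

2290792932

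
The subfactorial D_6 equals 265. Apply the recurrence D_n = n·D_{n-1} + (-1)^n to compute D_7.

1854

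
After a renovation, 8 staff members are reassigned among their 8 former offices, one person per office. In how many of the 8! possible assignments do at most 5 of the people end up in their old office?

40291

# with exactly i fixed is C(8,i)·!(8-i); sum over i=0..5:
  i=0: C(8,0)·!8 = 1·14833 = 14833
  i=1: C(8,1)·!7 = 8·1854 = 14832
  i=2: C(8,2)·!6 = 28·265 = 7420
  i=3: C(8,3)·!5 = 56·44 = 2464
  i=4: C(8,4)·!4 = 70·9 = 630
  i=5: C(8,5)·!3 = 56·2 = 112
Total = 40291.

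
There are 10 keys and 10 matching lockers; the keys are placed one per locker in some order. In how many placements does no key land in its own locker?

Recurrence: !10 = 10·!9 + (-1)^10.
!10 = 10·133496 + 1 = 1334961

1334961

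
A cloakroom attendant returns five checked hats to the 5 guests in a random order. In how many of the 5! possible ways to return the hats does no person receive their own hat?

Use !n = n·!(n-1) + (-1)^n.
!5 = 5·9 - 1 = 44

44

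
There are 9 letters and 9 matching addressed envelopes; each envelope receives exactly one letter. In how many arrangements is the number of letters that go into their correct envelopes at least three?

29143

Sum C(9,i)·!(9-i) for i = 3..9:
  i=3: C(9,3)·!6 = 84·265 = 22260
  i=4: C(9,4)·!5 = 126·44 = 5544
  i=5: C(9,5)·!4 = 126·9 = 1134
  i=6: C(9,6)·!3 = 84·2 = 168
  i=7: C(9,7)·!2 = 36·1 = 36
  i=8: C(9,8)·!1 = 9·0 = 0
  i=9: C(9,9)·!0 = 1·1 = 1
Total = 29143.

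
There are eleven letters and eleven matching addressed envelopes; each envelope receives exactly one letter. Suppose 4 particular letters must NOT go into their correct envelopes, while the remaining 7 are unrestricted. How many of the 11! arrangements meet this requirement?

27422640

Inclusion-exclusion on the 4 forbidden self-matches:
Σ_{j=0}^{4} (-1)^j C(4,j)(11-j)!
= C(4,0)·11! - C(4,1)·10! + C(4,2)·9! - C(4,3)·8! + C(4,4)·7!
= 39916800 - 14515200 + 2177280 - 161280 + 5040
= 27422640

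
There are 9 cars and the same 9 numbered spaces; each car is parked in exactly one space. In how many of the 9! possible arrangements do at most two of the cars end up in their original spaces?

Sum C(9,i)·!(9-i) for i = 0..2:
  i=0: C(9,0)·!9 = 1·133496 = 133496
  i=1: C(9,1)·!8 = 9·14833 = 133497
  i=2: C(9,2)·!7 = 36·1854 = 66744
Total = 333737.

333737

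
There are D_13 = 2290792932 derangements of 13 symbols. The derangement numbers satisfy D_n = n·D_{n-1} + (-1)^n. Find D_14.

32071101049

D_14 = 14·2290792932 + 1 = 32071101049.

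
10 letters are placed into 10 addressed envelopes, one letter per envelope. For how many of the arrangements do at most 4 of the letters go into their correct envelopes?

3615536

Sum C(10,i)·!(10-i) for i = 0..4:
  i=0: C(10,0)·!10 = 1·1334961 = 1334961
  i=1: C(10,1)·!9 = 10·133496 = 1334960
  i=2: C(10,2)·!8 = 45·14833 = 667485
  i=3: C(10,3)·!7 = 120·1854 = 222480
  i=4: C(10,4)·!6 = 210·265 = 55650
Total = 3615536.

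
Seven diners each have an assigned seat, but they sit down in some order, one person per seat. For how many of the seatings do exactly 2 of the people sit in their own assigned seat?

924

Choose which 2 of the 7 are fixed: C(7,2) = 21.
The remaining 5 must be deranged: !5 = 44.
Total: 21 × 44 = 924.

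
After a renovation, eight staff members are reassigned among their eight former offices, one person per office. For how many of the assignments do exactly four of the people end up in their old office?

630

Choose which 4 of the 8 are fixed: C(8,4) = 70.
The other 4 form a derangement: !4 = 9.
Total: 70 × 9 = 630.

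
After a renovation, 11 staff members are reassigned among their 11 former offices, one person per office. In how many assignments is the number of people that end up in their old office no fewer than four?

Sum C(11,i)·!(11-i) for i = 4..11:
  i=4: C(11,4)·!7 = 330·1854 = 611820
  i=5: C(11,5)·!6 = 462·265 = 122430
  i=6: C(11,6)·!5 = 462·44 = 20328
  i=7: C(11,7)·!4 = 330·9 = 2970
  i=8: C(11,8)·!3 = 165·2 = 330
  i=9: C(11,9)·!2 = 55·1 = 55
  i=10: C(11,10)·!1 = 11·0 = 0
  i=11: C(11,11)·!0 = 1·1 = 1
Total = 757934.

757934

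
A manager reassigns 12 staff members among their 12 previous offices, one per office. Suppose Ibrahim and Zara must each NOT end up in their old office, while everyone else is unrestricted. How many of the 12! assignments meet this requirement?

Inclusion-exclusion on the 2 forbidden self-matches:
Σ_{j=0}^{2} (-1)^j C(2,j)(12-j)!
= C(2,0)·12! - C(2,1)·11! + C(2,2)·10!
= 479001600 - 79833600 + 3628800
= 402796800

402796800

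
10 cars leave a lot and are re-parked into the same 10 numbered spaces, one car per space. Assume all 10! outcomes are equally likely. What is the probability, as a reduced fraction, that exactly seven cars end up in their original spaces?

Favorable outcomes: C(10,7)·!3 = 120·2 = 240.
Total outcomes: 10! = 3628800.
Probability = 240/3628800 = 1/15120.

1/15120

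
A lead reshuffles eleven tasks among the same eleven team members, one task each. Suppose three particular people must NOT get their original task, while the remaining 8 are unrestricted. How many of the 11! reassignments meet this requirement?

Inclusion-exclusion on the 3 forbidden self-matches:
Σ_{j=0}^{3} (-1)^j C(3,j)(11-j)!
= C(3,0)·11! - C(3,1)·10! + C(3,2)·9! - C(3,3)·8!
= 39916800 - 10886400 + 1088640 - 40320
= 30078720

30078720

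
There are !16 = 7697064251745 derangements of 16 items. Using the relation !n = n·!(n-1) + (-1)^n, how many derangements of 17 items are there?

130850092279664

!17 = 17·7697064251745 - 1 = 130850092279664.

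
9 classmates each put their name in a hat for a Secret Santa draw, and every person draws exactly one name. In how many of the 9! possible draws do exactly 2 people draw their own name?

66744

Pick the 2 fixed positions: C(9,2) = 36 ways.
The other 7 form a derangement: !7 = 1854.
Total: 36 × 1854 = 66744.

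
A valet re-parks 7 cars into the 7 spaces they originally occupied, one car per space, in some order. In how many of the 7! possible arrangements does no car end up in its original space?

!7 is the nearest integer to 7!/e.
7! = 5040, and 5040/e ≈ 1854.11, so !7 = 1854.

1854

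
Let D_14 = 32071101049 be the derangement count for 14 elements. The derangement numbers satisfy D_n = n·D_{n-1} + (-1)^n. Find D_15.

481066515734

D_15 = 15·32071101049 - 1 = 481066515734.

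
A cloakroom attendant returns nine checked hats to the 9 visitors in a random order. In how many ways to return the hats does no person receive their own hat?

133496

The subfactorial !9 = [9!/e] (nearest integer).
9! = 362880, and 362880/e ≈ 133496.09, so !9 = 133496.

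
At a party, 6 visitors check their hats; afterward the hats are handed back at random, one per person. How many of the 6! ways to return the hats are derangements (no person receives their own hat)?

265

Use !n = (n-1)(!(n-1) + !(n-2)).
!6 = 5·(44 + 9) = 5·53 = 265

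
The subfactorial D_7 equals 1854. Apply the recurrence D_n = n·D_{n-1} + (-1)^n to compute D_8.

14833

D_8 = 8·1854 + 1 = 14833.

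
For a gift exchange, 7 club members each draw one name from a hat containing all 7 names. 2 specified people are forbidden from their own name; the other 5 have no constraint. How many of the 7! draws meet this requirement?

3720

Inclusion-exclusion on the 2 forbidden self-matches:
Σ_{j=0}^{2} (-1)^j C(2,j)(7-j)!
= C(2,0)·7! - C(2,1)·6! + C(2,2)·5!
= 5040 - 1440 + 120
= 3720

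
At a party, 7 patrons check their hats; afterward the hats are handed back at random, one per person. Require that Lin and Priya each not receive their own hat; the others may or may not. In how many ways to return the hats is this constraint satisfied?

Inclusion-exclusion on the 2 forbidden self-matches:
Σ_{j=0}^{2} (-1)^j C(2,j)(7-j)!
= C(2,0)·7! - C(2,1)·6! + C(2,2)·5!
= 5040 - 1440 + 120
= 3720

3720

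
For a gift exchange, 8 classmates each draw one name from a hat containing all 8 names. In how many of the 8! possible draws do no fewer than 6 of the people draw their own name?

29

# with exactly i fixed is C(8,i)·!(8-i); sum over i=6..8:
  i=6: C(8,6)·!2 = 28·1 = 28
  i=7: C(8,7)·!1 = 8·0 = 0
  i=8: C(8,8)·!0 = 1·1 = 1
Total = 29.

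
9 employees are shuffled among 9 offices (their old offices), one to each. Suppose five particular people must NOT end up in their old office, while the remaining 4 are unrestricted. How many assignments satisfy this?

205056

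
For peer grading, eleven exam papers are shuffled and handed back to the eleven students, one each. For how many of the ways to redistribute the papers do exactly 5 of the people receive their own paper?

Pick the 5 fixed positions: C(11,5) = 462 ways.
The remaining 6 must be deranged: !6 = 265.
Total: 462 × 265 = 122430.

122430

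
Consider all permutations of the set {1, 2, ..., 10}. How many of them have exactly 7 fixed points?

Choose which 7 of the 10 are fixed: C(10,7) = 120.
The other 3 form a derangement: !3 = 2.
Total: 120 × 2 = 240.

240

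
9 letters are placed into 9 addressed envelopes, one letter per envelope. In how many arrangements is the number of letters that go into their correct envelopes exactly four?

5544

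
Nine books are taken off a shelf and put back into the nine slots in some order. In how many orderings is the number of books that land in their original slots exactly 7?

Pick the 7 fixed positions: C(9,7) = 36 ways.
The other 2 form a derangement: !2 = 1.
Total: 36 × 1 = 36.

36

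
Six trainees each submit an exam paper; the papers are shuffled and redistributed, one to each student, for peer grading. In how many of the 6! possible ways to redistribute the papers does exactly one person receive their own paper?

Choose which one of the 6 is fixed: C(6,1) = 6.
The other 5 form a derangement: !5 = 44.
Total: 6 × 44 = 264.

264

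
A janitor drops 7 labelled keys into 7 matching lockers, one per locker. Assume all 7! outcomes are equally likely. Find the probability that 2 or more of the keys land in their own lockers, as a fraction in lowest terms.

1331/5040

Favorable outcomes: Σ_{i≥2} C(7,i)·!(7-i) = 21·44 + 35·9 + 35·2 + 21·1 + 7·0 + 1·1 = 1331.
Total outcomes: 7! = 5040.
Probability = 1331/5040 = 1331/5040.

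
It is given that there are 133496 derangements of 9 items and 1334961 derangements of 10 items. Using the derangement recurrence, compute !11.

14684570

!11 = (11-1)·(!10 + !9) = 10·(1334961 + 133496) = 10·1468457 = 14684570.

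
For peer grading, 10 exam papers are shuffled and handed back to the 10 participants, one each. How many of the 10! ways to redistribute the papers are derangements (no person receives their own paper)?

!10 = 10! · Σ_{k=0}^{10} (-1)^k/k!
= 10! - 10!/1! + 10!/2! - 10!/3! + 10!/4! - 10!/5! + 10!/6! - 10!/7! + 10!/8! - 10!/9! + 10!/10!
= 3628800 - 3628800 + 1814400 - 604800 + 151200 - 30240 + 5040 - 720 + 90 - 10 + 1
= 1334961

1334961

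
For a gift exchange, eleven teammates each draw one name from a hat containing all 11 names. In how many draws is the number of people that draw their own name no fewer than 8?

386

# with exactly i fixed is C(11,i)·!(11-i); sum over i=8..11:
  i=8: C(11,8)·!3 = 165·2 = 330
  i=9: C(11,9)·!2 = 55·1 = 55
  i=10: C(11,10)·!1 = 11·0 = 0
  i=11: C(11,11)·!0 = 1·1 = 1
Total = 386.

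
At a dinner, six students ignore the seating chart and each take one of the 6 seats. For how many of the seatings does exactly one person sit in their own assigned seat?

264

Choose which one of the 6 is fixed: C(6,1) = 6.
The other 5 form a derangement: !5 = 44.
Total: 6 × 44 = 264.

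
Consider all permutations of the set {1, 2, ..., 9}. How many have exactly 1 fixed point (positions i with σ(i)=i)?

Pick the single fixed position: C(9,1) = 9 ways.
The remaining 8 must be deranged: !8 = 14833.
Total: 9 × 14833 = 133497.

133497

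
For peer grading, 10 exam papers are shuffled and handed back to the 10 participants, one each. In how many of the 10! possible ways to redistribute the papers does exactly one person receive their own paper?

1334960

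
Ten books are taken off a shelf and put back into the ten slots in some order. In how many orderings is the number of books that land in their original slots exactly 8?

45

Choose which 8 of the 10 are fixed: C(10,8) = 45.
The other 2 form a derangement: !2 = 1.
Total: 45 × 1 = 45.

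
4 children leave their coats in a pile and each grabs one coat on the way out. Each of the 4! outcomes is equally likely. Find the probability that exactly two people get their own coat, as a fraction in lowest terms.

1/4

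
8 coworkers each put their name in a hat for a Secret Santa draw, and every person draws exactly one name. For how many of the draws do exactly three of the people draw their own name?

Choose which 3 of the 8 are fixed: C(8,3) = 56.
The remaining 5 must be deranged: !5 = 44.
Total: 56 × 44 = 2464.

2464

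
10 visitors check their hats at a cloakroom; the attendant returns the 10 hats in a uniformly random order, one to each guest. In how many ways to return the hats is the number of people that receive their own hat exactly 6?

Pick the 6 fixed positions: C(10,6) = 210 ways.
The remaining 4 must be deranged: !4 = 9.
Total: 210 × 9 = 1890.

1890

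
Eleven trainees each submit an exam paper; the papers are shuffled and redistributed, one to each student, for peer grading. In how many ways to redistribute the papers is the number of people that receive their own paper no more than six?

39913444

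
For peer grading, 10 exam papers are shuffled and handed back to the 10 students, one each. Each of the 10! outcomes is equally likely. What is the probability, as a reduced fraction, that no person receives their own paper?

16481/44800

Favorable outcomes: !10 = 1334961.
Total outcomes: 10! = 3628800.
Probability = 1334961/3628800 = 16481/44800.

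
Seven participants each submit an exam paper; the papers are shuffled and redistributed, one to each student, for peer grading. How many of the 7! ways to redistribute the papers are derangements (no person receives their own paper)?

1854

The number of derangements of 7 is !7 = Σ_{k=0}^{7} (-1)^k·7!/k!
= 7! - 7!/1! + 7!/2! - 7!/3! + 7!/4! - 7!/5! + 7!/6! - 7!/7!
= 5040 - 5040 + 2520 - 840 + 210 - 42 + 7 - 1
= 1854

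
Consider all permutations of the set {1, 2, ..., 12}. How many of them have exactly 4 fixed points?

7342335

Pick the 4 fixed positions: C(12,4) = 495 ways.
The other 8 form a derangement: !8 = 14833.
Total: 495 × 14833 = 7342335.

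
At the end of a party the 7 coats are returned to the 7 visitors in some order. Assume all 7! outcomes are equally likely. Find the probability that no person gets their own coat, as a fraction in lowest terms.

Favorable outcomes: !7 = 1854.
Total outcomes: 7! = 5040.
Probability = 1854/5040 = 103/280.

103/280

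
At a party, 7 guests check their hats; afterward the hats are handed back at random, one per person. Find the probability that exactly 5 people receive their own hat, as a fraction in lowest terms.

1/240

Favorable outcomes: C(7,5)·!2 = 21·1 = 21.
Total outcomes: 7! = 5040.
Probability = 21/5040 = 1/240.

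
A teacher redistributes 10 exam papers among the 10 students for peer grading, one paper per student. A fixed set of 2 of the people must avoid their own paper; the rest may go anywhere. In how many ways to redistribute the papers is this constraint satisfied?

Inclusion-exclusion on the 2 forbidden self-matches:
Σ_{j=0}^{2} (-1)^j C(2,j)(10-j)!
= C(2,0)·10! - C(2,1)·9! + C(2,2)·8!
= 3628800 - 725760 + 40320
= 2943360

2943360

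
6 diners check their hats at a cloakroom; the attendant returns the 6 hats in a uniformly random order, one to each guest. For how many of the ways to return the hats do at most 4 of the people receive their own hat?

Sum C(6,i)·!(6-i) for i = 0..4:
  i=0: C(6,0)·!6 = 1·265 = 265
  i=1: C(6,1)·!5 = 6·44 = 264
  i=2: C(6,2)·!4 = 15·9 = 135
  i=3: C(6,3)·!3 = 20·2 = 40
  i=4: C(6,4)·!2 = 15·1 = 15
Total = 719.

719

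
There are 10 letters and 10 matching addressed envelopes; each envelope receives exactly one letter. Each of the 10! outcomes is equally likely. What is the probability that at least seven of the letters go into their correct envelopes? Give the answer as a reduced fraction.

143/1814400

Favorable outcomes: Σ_{i≥7} C(10,i)·!(10-i) = 120·2 + 45·1 + 10·0 + 1·1 = 286.
Total outcomes: 10! = 3628800.
Probability = 286/3628800 = 143/1814400.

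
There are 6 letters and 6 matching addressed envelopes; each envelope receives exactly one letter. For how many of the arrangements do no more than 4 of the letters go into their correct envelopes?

# with exactly i fixed is C(6,i)·!(6-i); sum over i=0..4:
  i=0: C(6,0)·!6 = 1·265 = 265
  i=1: C(6,1)·!5 = 6·44 = 264
  i=2: C(6,2)·!4 = 15·9 = 135
  i=3: C(6,3)·!3 = 20·2 = 40
  i=4: C(6,4)·!2 = 15·1 = 15
Total = 719.

719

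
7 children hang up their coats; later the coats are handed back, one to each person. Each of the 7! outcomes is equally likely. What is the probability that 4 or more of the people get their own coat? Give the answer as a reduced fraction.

23/1260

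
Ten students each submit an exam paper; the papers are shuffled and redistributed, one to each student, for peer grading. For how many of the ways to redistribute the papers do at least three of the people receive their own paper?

Sum C(10,i)·!(10-i) for i = 3..10:
  i=3: C(10,3)·!7 = 120·1854 = 222480
  i=4: C(10,4)·!6 = 210·265 = 55650
  i=5: C(10,5)·!5 = 252·44 = 11088
  i=6: C(10,6)·!4 = 210·9 = 1890
  i=7: C(10,7)·!3 = 120·2 = 240
  i=8: C(10,8)·!2 = 45·1 = 45
  i=9: C(10,9)·!1 = 10·0 = 0
  i=10: C(10,10)·!0 = 1·1 = 1
Total = 291394.

291394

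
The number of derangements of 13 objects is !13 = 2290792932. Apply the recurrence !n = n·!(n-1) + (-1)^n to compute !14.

32071101049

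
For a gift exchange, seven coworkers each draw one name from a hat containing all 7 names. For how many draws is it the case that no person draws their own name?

Use !n = n·!(n-1) + (-1)^n.
!7 = 7·265 - 1 = 1854

1854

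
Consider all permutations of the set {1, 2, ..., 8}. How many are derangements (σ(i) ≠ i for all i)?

!8 is the nearest integer to 8!/e.
8! = 40320, and 40320/e ≈ 14832.90, so !8 = 14833.

14833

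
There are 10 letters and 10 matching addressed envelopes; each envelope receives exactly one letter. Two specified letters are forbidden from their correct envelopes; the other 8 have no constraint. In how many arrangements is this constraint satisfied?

2943360

Inclusion-exclusion on the 2 forbidden self-matches:
Σ_{j=0}^{2} (-1)^j C(2,j)(10-j)!
= C(2,0)·10! - C(2,1)·9! + C(2,2)·8!
= 3628800 - 725760 + 40320
= 2943360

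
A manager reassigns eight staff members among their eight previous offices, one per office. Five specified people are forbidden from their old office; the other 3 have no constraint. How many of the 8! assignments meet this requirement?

21234

Let A_j be the event that the j-th constrained one is fixed. By inclusion-exclusion over the 5 events:
Σ_{j=0}^{5} (-1)^j C(5,j)(8-j)!
= C(5,0)·8! - C(5,1)·7! + C(5,2)·6! - C(5,3)·5! + C(5,4)·4! - C(5,5)·3!
= 40320 - 25200 + 7200 - 1200 + 120 - 6
= 21234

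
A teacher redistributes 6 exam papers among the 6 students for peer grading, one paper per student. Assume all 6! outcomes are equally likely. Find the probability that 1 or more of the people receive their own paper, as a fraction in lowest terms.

91/144

Favorable outcomes: Σ_{i≥1} C(6,i)·!(6-i) = 6·44 + 15·9 + 20·2 + 15·1 + 6·0 + 1·1 = 455.
Total outcomes: 6! = 720.
Probability = 455/720 = 91/144.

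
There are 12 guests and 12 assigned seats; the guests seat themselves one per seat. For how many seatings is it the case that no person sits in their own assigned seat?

176214841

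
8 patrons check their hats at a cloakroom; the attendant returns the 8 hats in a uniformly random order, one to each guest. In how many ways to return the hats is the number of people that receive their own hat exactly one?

14832

Choose which one of the 8 is fixed: C(8,1) = 8.
The remaining 7 must be deranged: !7 = 1854.
Total: 8 × 1854 = 14832.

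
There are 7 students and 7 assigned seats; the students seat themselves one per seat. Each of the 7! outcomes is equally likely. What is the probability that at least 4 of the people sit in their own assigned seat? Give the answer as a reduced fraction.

Favorable outcomes: Σ_{i≥4} C(7,i)·!(7-i) = 35·2 + 21·1 + 7·0 + 1·1 = 92.
Total outcomes: 7! = 5040.
Probability = 92/5040 = 23/1260.

23/1260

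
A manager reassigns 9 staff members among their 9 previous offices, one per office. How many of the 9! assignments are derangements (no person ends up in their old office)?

!9 = 9! · Σ_{k=0}^{9} (-1)^k/k!
= 9! - 9!/1! + 9!/2! - 9!/3! + 9!/4! - 9!/5! + 9!/6! - 9!/7! + 9!/8! - 9!/9!
= 362880 - 362880 + 181440 - 60480 + 15120 - 3024 + 504 - 72 + 9 - 1
= 133496

133496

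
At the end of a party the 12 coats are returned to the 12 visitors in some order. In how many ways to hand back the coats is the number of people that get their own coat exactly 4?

7342335

Choose which 4 of the 12 are fixed: C(12,4) = 495.
The other 8 form a derangement: !8 = 14833.
Total: 495 × 14833 = 7342335.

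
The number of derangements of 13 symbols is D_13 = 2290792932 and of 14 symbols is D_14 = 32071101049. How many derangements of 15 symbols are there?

481066515734

D_15 = (15-1)·(D_14 + D_13) = 14·(32071101049 + 2290792932) = 14·34361893981 = 481066515734.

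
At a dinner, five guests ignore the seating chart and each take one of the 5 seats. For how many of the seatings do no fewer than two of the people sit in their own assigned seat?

31

Sum C(5,i)·!(5-i) for i = 2..5:
  i=2: C(5,2)·!3 = 10·2 = 20
  i=3: C(5,3)·!2 = 10·1 = 10
  i=4: C(5,4)·!1 = 5·0 = 0
  i=5: C(5,5)·!0 = 1·1 = 1
Total = 31.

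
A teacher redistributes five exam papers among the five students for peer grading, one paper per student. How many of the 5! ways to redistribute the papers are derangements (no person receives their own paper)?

44

!5 = 5! · Σ_{k=0}^{5} (-1)^k/k!
= 5! - 5!/1! + 5!/2! - 5!/3! + 5!/4! - 5!/5!
= 120 - 120 + 60 - 20 + 5 - 1
= 44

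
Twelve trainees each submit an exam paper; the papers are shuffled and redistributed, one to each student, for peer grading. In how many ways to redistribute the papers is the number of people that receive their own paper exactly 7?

Choose which 7 of the 12 are fixed: C(12,7) = 792.
The remaining 5 must be deranged: !5 = 44.
Total: 792 × 44 = 34848.

34848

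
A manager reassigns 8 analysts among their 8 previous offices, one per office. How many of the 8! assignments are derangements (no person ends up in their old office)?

14833

!8 is the nearest integer to 8!/e.
8! = 40320, and 40320/e ≈ 14832.90, so !8 = 14833.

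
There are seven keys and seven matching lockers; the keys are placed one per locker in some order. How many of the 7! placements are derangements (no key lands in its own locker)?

The subfactorial !7 = [7!/e] (nearest integer).
7! = 5040, and 5040/e ≈ 1854.11, so !7 = 1854.

1854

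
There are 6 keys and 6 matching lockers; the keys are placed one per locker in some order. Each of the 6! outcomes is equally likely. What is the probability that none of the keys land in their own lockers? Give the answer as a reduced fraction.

Favorable outcomes: !6 = 265.
Total outcomes: 6! = 720.
Probability = 265/720 = 53/144.

53/144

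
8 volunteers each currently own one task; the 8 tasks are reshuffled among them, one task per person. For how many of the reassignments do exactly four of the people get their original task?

630

Choose which 4 of the 8 are fixed: C(8,4) = 70.
The other 4 form a derangement: !4 = 9.
Total: 70 × 9 = 630.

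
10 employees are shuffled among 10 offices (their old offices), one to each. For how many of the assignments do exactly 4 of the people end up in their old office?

55650

Pick the 4 fixed positions: C(10,4) = 210 ways.
The other 6 form a derangement: !6 = 265.
Total: 210 × 265 = 55650.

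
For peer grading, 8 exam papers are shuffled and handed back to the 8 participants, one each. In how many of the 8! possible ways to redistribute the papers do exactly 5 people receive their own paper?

Choose which 5 of the 8 are fixed: C(8,5) = 56.
The remaining 3 must be deranged: !3 = 2.
Total: 56 × 2 = 112.

112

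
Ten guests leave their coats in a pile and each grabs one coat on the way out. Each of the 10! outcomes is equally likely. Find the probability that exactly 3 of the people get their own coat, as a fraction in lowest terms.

103/1680

Favorable outcomes: C(10,3)·!7 = 120·1854 = 222480.
Total outcomes: 10! = 3628800.
Probability = 222480/3628800 = 103/1680.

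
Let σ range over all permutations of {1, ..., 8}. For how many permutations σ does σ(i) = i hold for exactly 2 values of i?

Pick the 2 fixed positions: C(8,2) = 28 ways.
The remaining 6 must be deranged: !6 = 265.
Total: 28 × 265 = 7420.

7420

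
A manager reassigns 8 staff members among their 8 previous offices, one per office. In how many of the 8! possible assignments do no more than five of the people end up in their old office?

# with exactly i fixed is C(8,i)·!(8-i); sum over i=0..5:
  i=0: C(8,0)·!8 = 1·14833 = 14833
  i=1: C(8,1)·!7 = 8·1854 = 14832
  i=2: C(8,2)·!6 = 28·265 = 7420
  i=3: C(8,3)·!5 = 56·44 = 2464
  i=4: C(8,4)·!4 = 70·9 = 630
  i=5: C(8,5)·!3 = 56·2 = 112
Total = 40291.

40291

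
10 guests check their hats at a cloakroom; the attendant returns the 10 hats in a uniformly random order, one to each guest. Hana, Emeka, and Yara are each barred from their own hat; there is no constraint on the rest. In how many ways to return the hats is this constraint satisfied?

2656080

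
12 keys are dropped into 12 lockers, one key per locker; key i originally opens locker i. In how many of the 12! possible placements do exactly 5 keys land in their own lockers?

1468368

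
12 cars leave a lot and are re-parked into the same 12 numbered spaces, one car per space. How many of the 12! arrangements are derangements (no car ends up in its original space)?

176214841

The subfactorial !12 = [12!/e] (nearest integer).
12! = 479001600, and 479001600/e ≈ 176214840.93, so !12 = 176214841.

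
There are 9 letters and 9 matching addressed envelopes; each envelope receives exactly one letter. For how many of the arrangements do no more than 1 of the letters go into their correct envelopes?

266993

# with exactly i fixed is C(9,i)·!(9-i); sum over i=0..1:
  i=0: C(9,0)·!9 = 1·133496 = 133496
  i=1: C(9,1)·!8 = 9·14833 = 133497
Total = 266993.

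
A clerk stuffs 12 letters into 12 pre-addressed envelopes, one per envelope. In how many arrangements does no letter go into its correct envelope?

By inclusion-exclusion, !12 = Σ (-1)^k · 12!/k! for k=0..12
= 12! - 12!/1! + 12!/2! - 12!/3! + 12!/4! - 12!/5! + 12!/6! - 12!/7! + 12!/8! - 12!/9! + 12!/10! - 12!/11! + 12!/12!
= 479001600 - 479001600 + 239500800 - 79833600 + 19958400 - 3991680 + 665280 - 95040 + 11880 - 1320 + 132 - 12 + 1
= 176214841

176214841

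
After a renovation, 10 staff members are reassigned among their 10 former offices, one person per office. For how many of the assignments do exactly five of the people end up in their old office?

11088

Pick the 5 fixed positions: C(10,5) = 252 ways.
The other 5 form a derangement: !5 = 44.
Total: 252 × 44 = 11088.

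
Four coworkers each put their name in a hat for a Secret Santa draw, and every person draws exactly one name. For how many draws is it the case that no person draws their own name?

Recurrence: !4 = 4·!3 + (-1)^4.
!4 = 4·2 + 1 = 9

9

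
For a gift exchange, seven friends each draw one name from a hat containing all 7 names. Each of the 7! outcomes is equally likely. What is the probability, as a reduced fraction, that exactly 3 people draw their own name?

1/16

Favorable outcomes: C(7,3)·!4 = 35·9 = 315.
Total outcomes: 7! = 5040.
Probability = 315/5040 = 1/16.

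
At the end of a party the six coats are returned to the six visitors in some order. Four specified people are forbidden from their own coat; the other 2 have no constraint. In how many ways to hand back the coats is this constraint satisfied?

362

Let A_j be the event that the j-th constrained one is fixed. By inclusion-exclusion over the 4 events:
Σ_{j=0}^{4} (-1)^j C(4,j)(6-j)!
= C(4,0)·6! - C(4,1)·5! + C(4,2)·4! - C(4,3)·3! + C(4,4)·2!
= 720 - 480 + 144 - 24 + 2
= 362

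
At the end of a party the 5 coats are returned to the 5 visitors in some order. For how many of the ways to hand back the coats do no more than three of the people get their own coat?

Sum C(5,i)·!(5-i) for i = 0..3:
  i=0: C(5,0)·!5 = 1·44 = 44
  i=1: C(5,1)·!4 = 5·9 = 45
  i=2: C(5,2)·!3 = 10·2 = 20
  i=3: C(5,3)·!2 = 10·1 = 10
Total = 119.

119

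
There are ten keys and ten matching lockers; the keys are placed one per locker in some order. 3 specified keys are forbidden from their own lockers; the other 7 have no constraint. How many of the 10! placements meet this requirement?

2656080

Let A_j be the event that the j-th constrained one is fixed. By inclusion-exclusion over the 3 events:
Σ_{j=0}^{3} (-1)^j C(3,j)(10-j)!
= C(3,0)·10! - C(3,1)·9! + C(3,2)·8! - C(3,3)·7!
= 3628800 - 1088640 + 120960 - 5040
= 2656080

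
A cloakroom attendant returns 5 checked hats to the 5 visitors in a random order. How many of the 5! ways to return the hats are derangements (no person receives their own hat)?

!5 = 5! · Σ_{k=0}^{5} (-1)^k/k!
= 5! - 5!/1! + 5!/2! - 5!/3! + 5!/4! - 5!/5!
= 120 - 120 + 60 - 20 + 5 - 1
= 44

44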